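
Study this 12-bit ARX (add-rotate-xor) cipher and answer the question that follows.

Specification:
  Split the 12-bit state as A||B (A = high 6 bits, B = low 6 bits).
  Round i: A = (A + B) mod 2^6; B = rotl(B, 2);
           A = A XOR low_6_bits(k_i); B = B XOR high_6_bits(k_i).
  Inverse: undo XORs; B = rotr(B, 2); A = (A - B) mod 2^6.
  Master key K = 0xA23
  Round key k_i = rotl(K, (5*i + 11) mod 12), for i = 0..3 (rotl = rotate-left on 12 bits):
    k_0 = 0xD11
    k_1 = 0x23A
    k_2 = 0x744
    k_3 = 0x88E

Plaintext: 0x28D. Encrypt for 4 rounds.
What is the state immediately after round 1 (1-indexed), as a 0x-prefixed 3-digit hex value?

s_0 = plaintext = 0x28D
s_1 = Round(s_0, k_0) = 0x180
s_2 = Round(s_1, k_1) = 0xF08
s_3 = Round(s_2, k_2) = 0x03D
s_4 = Round(s_3, k_3) = 0xCD5

0x180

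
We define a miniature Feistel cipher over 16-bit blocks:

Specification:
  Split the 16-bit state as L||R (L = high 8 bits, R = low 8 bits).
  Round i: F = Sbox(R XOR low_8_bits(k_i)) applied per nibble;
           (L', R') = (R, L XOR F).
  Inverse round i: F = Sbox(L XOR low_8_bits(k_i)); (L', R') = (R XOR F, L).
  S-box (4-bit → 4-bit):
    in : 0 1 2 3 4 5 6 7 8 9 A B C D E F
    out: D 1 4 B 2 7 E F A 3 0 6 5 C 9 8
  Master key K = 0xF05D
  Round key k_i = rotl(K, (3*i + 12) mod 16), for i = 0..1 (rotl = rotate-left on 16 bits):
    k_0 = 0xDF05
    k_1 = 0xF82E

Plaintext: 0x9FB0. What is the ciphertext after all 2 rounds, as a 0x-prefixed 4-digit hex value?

s_0 = plaintext = 0x9FB0
s_1 = Round(s_0, k_0) = 0xB0F8
s_2 = Round(s_1, k_1) = 0xF87E

0xF87E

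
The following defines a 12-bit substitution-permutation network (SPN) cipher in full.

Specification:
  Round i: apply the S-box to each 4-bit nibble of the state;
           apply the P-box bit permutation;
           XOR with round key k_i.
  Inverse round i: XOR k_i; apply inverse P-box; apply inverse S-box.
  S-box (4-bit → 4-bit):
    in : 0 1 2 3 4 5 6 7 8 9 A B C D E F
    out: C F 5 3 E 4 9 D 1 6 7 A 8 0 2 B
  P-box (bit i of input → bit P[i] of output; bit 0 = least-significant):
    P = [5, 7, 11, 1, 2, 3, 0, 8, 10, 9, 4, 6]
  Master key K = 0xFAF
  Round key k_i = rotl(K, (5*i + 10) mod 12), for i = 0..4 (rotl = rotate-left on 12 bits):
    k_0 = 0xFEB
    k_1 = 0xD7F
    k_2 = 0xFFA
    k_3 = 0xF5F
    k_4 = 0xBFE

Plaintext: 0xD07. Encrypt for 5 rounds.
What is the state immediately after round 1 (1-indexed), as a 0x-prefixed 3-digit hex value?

s_0 = plaintext = 0xD07
s_1 = Round(s_0, k_0) = 0x6C8
s_2 = Round(s_1, k_1) = 0x81F
s_3 = Round(s_2, k_2) = 0xA55
s_4 = Round(s_3, k_3) = 0x14E
s_5 = Round(s_4, k_4) = 0xC27

0x6C8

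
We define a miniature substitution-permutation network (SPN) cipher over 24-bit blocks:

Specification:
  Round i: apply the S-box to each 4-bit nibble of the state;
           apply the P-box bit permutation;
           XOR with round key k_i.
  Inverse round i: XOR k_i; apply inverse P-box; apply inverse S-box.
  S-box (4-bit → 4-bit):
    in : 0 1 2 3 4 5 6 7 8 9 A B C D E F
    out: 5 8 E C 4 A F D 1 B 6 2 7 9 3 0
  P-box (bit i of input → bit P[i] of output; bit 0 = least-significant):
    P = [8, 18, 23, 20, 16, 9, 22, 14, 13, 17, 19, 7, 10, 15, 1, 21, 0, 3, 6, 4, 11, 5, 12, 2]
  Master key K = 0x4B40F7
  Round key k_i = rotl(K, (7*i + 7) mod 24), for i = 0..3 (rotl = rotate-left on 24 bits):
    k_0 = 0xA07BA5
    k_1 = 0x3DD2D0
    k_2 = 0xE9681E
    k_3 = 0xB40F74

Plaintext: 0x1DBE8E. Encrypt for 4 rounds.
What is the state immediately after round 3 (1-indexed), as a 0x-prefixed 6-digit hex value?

s_0 = plaintext = 0x1DBE8E
s_1 = Round(s_0, k_0) = 0xA7DAB0
s_2 = Round(s_1, k_1) = 0x97C5A1
s_3 = Round(s_2, k_2) = 0xBBE6E9
s_4 = Round(s_3, k_3) = 0xABA8DC

0xBBE6E9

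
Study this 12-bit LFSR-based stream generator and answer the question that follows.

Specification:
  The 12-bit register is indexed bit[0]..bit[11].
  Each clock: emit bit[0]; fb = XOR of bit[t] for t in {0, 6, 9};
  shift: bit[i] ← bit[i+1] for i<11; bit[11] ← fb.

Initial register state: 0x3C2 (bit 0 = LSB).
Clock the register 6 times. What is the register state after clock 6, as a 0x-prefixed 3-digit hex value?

reg_0 = 0x3C2
clock 1: out=0, reg = 0x1E1
clock 2: out=1, reg = 0x0F0
clock 3: out=0, reg = 0x878
clock 4: out=0, reg = 0xC3C
clock 5: out=0, reg = 0x61E
clock 6: out=0, reg = 0xB0F

0xB0F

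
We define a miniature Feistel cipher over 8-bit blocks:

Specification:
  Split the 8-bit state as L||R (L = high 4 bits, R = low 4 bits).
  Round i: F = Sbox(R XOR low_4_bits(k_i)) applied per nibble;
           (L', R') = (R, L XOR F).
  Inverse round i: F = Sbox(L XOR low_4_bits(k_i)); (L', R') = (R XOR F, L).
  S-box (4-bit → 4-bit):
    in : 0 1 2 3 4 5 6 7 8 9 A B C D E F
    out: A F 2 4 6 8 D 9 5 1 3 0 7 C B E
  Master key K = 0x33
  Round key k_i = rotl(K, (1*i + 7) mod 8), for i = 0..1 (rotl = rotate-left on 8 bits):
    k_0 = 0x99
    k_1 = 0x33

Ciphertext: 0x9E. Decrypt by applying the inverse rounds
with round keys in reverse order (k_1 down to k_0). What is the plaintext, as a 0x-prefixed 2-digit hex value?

s_0 = ciphertext = 0x9E
s_1 = InvRound(s_0, k_1) = 0xD9
s_2 = InvRound(s_1, k_0) = 0xFD

0xFD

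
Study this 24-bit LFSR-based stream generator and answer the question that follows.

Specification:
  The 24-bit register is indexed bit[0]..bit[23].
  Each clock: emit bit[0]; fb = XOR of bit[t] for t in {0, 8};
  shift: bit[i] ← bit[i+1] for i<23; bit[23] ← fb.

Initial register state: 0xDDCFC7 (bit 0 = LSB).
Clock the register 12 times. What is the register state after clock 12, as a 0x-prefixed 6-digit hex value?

0x208DDC

reg_0 = 0xDDCFC7
clock 1: out=1, reg = 0x6EE7E3
clock 2: out=1, reg = 0x3773F1
clock 3: out=1, reg = 0x1BB9F8
clock 4: out=0, reg = 0x8DDCFC
clock 5: out=0, reg = 0x46EE7E
clock 6: out=0, reg = 0x23773F
clock 7: out=1, reg = 0x11BB9F
clock 8: out=1, reg = 0x08DDCF
clock 9: out=1, reg = 0x046EE7
clock 10: out=1, reg = 0x823773
clock 11: out=1, reg = 0x411BB9
clock 12: out=1, reg = 0x208DDC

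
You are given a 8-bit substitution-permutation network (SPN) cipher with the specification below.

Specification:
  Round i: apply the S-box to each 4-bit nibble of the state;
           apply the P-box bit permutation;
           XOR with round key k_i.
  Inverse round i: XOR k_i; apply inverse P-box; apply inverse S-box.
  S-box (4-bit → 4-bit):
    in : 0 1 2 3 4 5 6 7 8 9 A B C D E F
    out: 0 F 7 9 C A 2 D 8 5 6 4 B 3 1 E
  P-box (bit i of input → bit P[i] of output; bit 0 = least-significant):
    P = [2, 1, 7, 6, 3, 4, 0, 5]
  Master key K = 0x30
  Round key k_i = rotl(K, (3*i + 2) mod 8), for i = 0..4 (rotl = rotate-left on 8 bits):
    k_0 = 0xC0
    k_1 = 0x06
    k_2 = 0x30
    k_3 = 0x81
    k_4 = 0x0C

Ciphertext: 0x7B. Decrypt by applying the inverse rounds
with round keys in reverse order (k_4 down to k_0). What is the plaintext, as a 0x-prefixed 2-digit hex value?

0xE4

s_0 = ciphertext = 0x7B
s_1 = InvRound(s_0, k_4) = 0xFC
s_2 = InvRound(s_1, k_3) = 0x13
s_3 = InvRound(s_2, k_2) = 0x46
s_4 = InvRound(s_3, k_1) = 0x08
s_5 = InvRound(s_4, k_0) = 0xE4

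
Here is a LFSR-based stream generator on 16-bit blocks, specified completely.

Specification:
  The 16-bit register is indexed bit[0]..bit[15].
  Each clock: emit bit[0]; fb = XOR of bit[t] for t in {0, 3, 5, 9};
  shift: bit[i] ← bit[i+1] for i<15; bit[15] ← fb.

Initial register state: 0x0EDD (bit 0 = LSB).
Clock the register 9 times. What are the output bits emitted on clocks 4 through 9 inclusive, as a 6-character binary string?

reg_0 = 0x0EDD
clock 1: out=1, reg = 0x876E
clock 2: out=0, reg = 0xC3B7
clock 3: out=1, reg = 0xE1DB
clock 4: out=1, reg = 0x70ED
clock 5: out=1, reg = 0xB876
clock 6: out=0, reg = 0xDC3B
clock 7: out=1, reg = 0xEE1D
clock 8: out=1, reg = 0xF70E
clock 9: out=0, reg = 0x7B87

110110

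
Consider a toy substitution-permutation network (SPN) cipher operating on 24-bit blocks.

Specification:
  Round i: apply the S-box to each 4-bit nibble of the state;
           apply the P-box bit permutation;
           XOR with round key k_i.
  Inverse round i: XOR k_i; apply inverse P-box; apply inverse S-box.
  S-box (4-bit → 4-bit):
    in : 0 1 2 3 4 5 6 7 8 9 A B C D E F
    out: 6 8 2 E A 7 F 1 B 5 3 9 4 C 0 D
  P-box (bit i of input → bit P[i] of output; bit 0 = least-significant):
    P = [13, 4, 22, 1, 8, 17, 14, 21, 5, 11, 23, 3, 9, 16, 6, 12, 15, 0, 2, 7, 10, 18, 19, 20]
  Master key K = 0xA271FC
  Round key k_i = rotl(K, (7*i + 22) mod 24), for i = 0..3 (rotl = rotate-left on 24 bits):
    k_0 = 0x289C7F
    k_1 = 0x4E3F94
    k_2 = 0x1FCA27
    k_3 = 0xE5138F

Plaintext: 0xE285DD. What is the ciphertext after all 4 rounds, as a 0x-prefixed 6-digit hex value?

s_0 = plaintext = 0xE285DD
s_1 = Round(s_0, k_0) = 0xC9C65C
s_2 = Round(s_1, k_1) = 0x84F6F8
s_3 = Round(s_2, k_2) = 0xABB5DC
s_4 = Round(s_3, k_3) = 0x01CD2F

0x01CD2F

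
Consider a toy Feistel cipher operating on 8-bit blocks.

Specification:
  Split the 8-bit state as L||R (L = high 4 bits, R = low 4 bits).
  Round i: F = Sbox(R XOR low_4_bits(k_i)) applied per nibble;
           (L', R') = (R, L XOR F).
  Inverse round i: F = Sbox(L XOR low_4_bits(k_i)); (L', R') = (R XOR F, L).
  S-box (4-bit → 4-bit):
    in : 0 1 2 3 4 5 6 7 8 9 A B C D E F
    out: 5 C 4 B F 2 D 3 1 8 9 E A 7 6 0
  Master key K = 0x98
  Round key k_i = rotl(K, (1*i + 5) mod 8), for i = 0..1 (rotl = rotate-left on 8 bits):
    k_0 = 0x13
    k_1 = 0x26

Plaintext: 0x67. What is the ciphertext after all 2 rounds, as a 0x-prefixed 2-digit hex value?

0x97

s_0 = plaintext = 0x67
s_1 = Round(s_0, k_0) = 0x79
s_2 = Round(s_1, k_1) = 0x97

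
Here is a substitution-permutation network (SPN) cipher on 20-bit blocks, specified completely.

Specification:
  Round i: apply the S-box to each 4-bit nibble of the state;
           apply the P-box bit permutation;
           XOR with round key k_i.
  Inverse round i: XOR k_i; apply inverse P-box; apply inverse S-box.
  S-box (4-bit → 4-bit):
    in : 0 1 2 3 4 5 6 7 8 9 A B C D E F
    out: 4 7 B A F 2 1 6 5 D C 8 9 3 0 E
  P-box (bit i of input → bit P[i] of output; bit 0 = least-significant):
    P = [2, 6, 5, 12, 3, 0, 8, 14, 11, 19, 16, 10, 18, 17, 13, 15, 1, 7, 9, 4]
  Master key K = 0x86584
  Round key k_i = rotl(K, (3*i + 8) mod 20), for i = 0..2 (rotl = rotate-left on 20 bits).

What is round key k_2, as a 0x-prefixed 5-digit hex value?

0x12196

K = 0x86584
k_0 = rotl(K, (3*0+8) mod 20) = rotl(K, 8) = 0x58486
k_1 = rotl(K, (3*1+8) mod 20) = rotl(K, 11) = 0xC2432
k_2 = rotl(K, (3*2+8) mod 20) = rotl(K, 14) = 0x12196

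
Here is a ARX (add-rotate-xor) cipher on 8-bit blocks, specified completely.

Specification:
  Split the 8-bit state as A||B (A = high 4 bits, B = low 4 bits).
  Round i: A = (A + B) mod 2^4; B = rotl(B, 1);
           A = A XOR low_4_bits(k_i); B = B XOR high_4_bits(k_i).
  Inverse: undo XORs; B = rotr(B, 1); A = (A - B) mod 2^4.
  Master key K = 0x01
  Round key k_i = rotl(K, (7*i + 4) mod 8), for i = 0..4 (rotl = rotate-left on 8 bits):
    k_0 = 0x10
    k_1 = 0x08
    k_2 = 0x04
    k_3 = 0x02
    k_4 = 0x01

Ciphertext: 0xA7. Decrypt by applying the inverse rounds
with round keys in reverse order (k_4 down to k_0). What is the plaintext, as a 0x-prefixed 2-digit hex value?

0x13

s_0 = ciphertext = 0xA7
s_1 = InvRound(s_0, k_4) = 0x0B
s_2 = InvRound(s_1, k_3) = 0x5D
s_3 = InvRound(s_2, k_2) = 0x3E
s_4 = InvRound(s_3, k_1) = 0x47
s_5 = InvRound(s_4, k_0) = 0x13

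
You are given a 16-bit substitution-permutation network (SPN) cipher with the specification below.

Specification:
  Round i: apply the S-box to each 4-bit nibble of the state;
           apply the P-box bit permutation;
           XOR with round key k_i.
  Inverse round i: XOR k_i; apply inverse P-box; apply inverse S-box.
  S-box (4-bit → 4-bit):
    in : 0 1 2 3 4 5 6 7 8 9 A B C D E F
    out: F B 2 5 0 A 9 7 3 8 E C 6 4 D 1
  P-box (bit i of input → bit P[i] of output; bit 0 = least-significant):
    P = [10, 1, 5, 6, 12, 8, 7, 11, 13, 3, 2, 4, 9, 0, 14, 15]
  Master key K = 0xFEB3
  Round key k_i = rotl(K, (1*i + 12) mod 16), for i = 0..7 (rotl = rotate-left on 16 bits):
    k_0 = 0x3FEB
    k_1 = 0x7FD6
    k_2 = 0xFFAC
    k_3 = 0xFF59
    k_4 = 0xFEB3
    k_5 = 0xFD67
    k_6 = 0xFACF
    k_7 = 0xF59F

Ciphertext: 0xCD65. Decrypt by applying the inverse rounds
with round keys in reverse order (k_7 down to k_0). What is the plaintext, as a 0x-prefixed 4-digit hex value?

s_0 = ciphertext = 0xCD65
s_1 = InvRound(s_0, k_7) = 0x41EA
s_2 = InvRound(s_1, k_6) = 0x131D
s_3 = InvRound(s_2, k_5) = 0xE190
s_4 = InvRound(s_3, k_4) = 0x8417
s_5 = InvRound(s_4, k_3) = 0x3715
s_6 = InvRound(s_5, k_2) = 0xA5BD
s_7 = InvRound(s_6, k_1) = 0x026A
s_8 = InvRound(s_7, k_0) = 0x2F0F

0x2F0F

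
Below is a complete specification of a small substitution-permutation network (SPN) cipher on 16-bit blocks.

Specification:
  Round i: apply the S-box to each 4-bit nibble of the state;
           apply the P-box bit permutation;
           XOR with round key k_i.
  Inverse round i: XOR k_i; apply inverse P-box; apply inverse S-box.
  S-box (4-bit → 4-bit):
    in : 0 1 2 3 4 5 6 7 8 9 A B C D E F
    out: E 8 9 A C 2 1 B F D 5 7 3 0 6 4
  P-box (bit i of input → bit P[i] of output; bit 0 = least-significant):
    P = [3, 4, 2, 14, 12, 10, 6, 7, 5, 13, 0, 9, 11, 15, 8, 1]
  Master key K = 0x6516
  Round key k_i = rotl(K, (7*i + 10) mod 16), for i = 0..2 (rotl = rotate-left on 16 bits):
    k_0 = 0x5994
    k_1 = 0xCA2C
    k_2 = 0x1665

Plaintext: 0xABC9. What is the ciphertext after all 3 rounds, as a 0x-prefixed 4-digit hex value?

s_0 = plaintext = 0xABC9
s_1 = Round(s_0, k_0) = 0x24B9
s_2 = Round(s_1, k_1) = 0x9463
s_3 = Round(s_2, k_2) = 0x4D76

0x4D76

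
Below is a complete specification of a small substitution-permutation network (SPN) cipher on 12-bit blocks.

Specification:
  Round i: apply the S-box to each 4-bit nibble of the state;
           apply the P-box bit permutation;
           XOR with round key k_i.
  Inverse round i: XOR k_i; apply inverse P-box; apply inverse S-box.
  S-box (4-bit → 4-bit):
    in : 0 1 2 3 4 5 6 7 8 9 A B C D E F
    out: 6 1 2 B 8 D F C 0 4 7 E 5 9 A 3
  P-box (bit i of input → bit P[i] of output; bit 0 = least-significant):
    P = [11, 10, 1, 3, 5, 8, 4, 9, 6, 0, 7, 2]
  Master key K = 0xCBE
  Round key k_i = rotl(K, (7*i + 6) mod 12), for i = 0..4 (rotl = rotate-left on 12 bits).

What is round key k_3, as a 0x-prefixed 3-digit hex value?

K = 0xCBE
k_0 = rotl(K, (7*0+6) mod 12) = rotl(K, 6) = 0xFB2
k_1 = rotl(K, (7*1+6) mod 12) = rotl(K, 1) = 0x97D
k_2 = rotl(K, (7*2+6) mod 12) = rotl(K, 8) = 0xECB
k_3 = rotl(K, (7*3+6) mod 12) = rotl(K, 3) = 0x5F6

0x5F6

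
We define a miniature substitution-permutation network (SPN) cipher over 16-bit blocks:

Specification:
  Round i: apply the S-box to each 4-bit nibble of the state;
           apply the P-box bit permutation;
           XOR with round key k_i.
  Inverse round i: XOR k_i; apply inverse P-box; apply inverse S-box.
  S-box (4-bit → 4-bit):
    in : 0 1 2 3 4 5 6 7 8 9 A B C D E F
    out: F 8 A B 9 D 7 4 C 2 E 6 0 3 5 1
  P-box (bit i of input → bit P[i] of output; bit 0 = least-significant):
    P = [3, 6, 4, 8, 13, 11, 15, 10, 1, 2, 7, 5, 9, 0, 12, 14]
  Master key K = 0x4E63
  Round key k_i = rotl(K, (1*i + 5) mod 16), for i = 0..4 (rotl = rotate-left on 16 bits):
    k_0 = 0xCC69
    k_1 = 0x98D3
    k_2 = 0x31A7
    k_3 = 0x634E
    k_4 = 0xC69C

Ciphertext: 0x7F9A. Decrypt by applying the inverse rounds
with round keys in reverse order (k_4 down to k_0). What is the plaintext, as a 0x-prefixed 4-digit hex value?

s_0 = ciphertext = 0x7F9A
s_1 = InvRound(s_0, k_4) = 0x7D61
s_2 = InvRound(s_1, k_3) = 0x632F
s_3 = InvRound(s_2, k_2) = 0x57CF
s_4 = InvRound(s_3, k_1) = 0x49A5
s_5 = InvRound(s_4, k_0) = 0xCB83

0xCB83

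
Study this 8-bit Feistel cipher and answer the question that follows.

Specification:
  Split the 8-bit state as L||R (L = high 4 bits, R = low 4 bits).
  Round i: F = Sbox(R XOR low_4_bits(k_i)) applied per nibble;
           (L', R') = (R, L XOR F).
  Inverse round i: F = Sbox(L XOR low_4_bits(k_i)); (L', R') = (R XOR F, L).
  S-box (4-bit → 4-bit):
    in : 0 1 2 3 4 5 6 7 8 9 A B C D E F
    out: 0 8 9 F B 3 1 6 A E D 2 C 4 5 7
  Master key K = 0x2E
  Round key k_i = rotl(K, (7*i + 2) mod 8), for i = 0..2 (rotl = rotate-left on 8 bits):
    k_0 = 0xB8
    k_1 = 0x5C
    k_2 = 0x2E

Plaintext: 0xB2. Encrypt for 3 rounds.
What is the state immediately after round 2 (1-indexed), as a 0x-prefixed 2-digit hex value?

0x6F

s_0 = plaintext = 0xB2
s_1 = Round(s_0, k_0) = 0x26
s_2 = Round(s_1, k_1) = 0x6F
s_3 = Round(s_2, k_2) = 0xFE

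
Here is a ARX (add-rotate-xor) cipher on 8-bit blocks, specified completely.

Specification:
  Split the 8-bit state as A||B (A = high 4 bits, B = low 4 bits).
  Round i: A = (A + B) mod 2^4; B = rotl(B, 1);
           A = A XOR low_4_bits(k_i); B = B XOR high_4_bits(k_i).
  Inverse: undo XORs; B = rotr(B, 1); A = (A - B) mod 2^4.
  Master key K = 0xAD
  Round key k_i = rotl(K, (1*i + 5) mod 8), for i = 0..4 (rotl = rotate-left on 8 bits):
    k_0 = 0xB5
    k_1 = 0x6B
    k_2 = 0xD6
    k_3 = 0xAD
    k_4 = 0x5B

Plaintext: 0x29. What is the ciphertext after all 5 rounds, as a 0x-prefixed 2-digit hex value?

s_0 = plaintext = 0x29
s_1 = Round(s_0, k_0) = 0xE8
s_2 = Round(s_1, k_1) = 0xD7
s_3 = Round(s_2, k_2) = 0x23
s_4 = Round(s_3, k_3) = 0x8C
s_5 = Round(s_4, k_4) = 0xFC

0xFC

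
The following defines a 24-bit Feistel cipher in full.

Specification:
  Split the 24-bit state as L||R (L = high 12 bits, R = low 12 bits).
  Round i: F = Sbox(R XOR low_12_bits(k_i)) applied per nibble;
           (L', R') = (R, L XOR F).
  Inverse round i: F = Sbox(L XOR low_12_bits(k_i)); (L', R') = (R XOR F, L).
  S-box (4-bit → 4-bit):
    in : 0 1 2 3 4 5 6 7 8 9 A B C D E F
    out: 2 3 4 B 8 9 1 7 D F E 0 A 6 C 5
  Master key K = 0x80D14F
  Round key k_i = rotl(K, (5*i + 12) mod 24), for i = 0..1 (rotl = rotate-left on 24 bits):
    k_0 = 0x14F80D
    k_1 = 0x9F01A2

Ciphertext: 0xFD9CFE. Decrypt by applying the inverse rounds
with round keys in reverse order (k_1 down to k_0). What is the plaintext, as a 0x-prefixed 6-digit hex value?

s_0 = ciphertext = 0xFD9CFE
s_1 = InvRound(s_0, k_1) = 0x08EFD9
s_2 = InvRound(s_1, k_0) = 0x20208E

0x20208E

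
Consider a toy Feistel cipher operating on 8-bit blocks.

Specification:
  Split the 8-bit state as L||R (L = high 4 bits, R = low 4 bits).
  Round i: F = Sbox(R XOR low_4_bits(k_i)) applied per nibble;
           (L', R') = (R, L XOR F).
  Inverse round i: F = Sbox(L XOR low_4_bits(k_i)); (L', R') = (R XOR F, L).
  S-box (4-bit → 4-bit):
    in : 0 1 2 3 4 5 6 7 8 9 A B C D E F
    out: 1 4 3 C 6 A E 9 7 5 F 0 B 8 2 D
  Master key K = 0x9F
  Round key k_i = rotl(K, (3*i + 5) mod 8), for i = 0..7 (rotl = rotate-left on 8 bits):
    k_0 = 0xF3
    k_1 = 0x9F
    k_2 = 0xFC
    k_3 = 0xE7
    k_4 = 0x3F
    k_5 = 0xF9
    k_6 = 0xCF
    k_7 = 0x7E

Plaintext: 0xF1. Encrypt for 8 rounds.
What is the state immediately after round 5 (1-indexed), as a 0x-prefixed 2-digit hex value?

0x05

s_0 = plaintext = 0xF1
s_1 = Round(s_0, k_0) = 0x1C
s_2 = Round(s_1, k_1) = 0xCD
s_3 = Round(s_2, k_2) = 0xD8
s_4 = Round(s_3, k_3) = 0x80
s_5 = Round(s_4, k_4) = 0x05
s_6 = Round(s_5, k_5) = 0x5B
s_7 = Round(s_6, k_6) = 0xB3
s_8 = Round(s_7, k_7) = 0x33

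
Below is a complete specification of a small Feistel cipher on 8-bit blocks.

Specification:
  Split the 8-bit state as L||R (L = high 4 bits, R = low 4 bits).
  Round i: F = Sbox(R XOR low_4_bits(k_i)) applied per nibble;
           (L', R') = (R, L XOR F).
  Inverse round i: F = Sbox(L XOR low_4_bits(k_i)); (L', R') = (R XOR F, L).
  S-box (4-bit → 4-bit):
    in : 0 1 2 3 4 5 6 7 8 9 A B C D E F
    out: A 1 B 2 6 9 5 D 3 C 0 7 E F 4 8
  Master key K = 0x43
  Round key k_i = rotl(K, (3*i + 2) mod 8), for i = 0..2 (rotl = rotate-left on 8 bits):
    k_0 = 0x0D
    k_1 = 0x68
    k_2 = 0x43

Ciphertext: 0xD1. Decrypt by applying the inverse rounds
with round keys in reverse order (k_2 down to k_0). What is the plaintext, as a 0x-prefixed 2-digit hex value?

0xD2

s_0 = ciphertext = 0xD1
s_1 = InvRound(s_0, k_2) = 0x5D
s_2 = InvRound(s_1, k_1) = 0x25
s_3 = InvRound(s_2, k_0) = 0xD2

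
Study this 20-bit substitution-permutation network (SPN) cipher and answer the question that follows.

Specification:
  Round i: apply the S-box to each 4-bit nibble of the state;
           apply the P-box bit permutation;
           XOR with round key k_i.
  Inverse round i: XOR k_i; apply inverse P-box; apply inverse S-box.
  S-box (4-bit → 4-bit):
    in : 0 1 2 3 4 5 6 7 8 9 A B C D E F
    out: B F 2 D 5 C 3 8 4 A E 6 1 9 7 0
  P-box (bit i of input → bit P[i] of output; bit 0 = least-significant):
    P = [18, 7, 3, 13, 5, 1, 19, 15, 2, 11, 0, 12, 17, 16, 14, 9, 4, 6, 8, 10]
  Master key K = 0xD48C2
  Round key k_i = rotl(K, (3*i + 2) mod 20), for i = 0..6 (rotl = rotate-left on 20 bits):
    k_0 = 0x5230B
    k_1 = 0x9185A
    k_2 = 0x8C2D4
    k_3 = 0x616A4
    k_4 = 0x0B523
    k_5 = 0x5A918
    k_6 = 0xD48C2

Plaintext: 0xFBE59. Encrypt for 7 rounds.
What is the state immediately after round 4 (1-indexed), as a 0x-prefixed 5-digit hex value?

s_0 = plaintext = 0xFBE59
s_1 = Round(s_0, k_0) = 0xCCB8E
s_2 = Round(s_1, k_1) = 0x710C3
s_3 = Round(s_2, k_2) = 0xFBCF8
s_4 = Round(s_3, k_3) = 0x756A8
s_5 = Round(s_4, k_4) = 0x87B2D
s_6 = Round(s_5, k_5) = 0x1821B
s_7 = Round(s_6, k_6) = 0x58538

0x756A8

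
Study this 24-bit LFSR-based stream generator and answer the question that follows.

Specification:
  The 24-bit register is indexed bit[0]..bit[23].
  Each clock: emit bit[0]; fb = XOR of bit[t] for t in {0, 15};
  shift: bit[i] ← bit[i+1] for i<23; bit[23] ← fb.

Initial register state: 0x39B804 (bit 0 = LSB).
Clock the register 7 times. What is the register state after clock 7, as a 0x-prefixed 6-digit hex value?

reg_0 = 0x39B804
clock 1: out=0, reg = 0x9CDC02
clock 2: out=0, reg = 0xCE6E01
clock 3: out=1, reg = 0xE73700
clock 4: out=0, reg = 0x739B80
clock 5: out=0, reg = 0xB9CDC0
clock 6: out=0, reg = 0xDCE6E0
clock 7: out=0, reg = 0xEE7370

0xEE7370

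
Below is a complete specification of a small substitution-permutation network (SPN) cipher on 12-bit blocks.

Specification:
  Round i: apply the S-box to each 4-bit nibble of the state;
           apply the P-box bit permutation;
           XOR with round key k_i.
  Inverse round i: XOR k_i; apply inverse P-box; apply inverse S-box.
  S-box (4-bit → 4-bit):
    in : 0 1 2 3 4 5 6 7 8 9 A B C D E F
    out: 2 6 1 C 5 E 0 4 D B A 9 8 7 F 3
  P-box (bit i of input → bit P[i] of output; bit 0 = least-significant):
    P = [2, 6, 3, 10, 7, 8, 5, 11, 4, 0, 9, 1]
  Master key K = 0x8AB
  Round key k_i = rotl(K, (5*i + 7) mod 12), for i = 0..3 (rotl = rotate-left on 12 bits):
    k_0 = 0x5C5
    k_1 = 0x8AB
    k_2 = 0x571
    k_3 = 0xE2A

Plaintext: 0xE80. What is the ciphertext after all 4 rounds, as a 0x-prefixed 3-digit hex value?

s_0 = plaintext = 0xE80
s_1 = Round(s_0, k_0) = 0xF36
s_2 = Round(s_1, k_1) = 0x09A
s_3 = Round(s_2, k_2) = 0x8B0
s_4 = Round(s_3, k_3) = 0x4F8

0x4F8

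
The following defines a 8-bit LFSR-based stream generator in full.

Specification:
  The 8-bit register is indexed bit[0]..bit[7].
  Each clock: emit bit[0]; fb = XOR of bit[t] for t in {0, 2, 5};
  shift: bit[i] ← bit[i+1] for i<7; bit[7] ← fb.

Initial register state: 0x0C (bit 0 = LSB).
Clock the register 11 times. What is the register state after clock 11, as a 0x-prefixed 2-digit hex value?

0x2E

reg_0 = 0x0C
clock 1: out=0, reg = 0x86
clock 2: out=0, reg = 0xC3
clock 3: out=1, reg = 0xE1
clock 4: out=1, reg = 0x70
clock 5: out=0, reg = 0xB8
clock 6: out=0, reg = 0xDC
clock 7: out=0, reg = 0xEE
clock 8: out=0, reg = 0x77
clock 9: out=1, reg = 0xBB
clock 10: out=1, reg = 0x5D
clock 11: out=1, reg = 0x2E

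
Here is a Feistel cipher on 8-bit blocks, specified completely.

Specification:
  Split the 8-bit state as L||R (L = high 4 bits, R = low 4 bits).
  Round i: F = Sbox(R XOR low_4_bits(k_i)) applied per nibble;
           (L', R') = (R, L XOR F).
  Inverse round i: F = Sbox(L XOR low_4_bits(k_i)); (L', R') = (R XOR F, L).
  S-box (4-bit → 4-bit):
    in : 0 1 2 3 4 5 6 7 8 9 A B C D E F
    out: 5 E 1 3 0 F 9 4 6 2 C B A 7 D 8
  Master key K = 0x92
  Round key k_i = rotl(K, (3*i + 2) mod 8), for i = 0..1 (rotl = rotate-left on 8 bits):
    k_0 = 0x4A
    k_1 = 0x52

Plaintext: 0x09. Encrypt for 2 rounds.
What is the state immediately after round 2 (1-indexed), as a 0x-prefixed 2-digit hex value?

0x37

s_0 = plaintext = 0x09
s_1 = Round(s_0, k_0) = 0x93
s_2 = Round(s_1, k_1) = 0x37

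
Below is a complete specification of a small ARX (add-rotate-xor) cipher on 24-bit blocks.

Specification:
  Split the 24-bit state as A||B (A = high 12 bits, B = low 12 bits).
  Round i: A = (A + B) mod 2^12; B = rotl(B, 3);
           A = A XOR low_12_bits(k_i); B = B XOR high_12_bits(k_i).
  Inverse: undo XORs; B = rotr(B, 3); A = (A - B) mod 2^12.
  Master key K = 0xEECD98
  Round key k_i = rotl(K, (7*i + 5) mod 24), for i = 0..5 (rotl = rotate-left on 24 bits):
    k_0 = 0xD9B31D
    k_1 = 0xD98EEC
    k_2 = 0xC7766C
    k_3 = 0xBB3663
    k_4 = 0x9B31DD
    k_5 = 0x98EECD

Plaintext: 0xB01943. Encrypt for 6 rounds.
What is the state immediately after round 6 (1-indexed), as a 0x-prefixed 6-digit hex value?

0xF616D1

s_0 = plaintext = 0xB01943
s_1 = Round(s_0, k_0) = 0x759787
s_2 = Round(s_1, k_1) = 0x00C1A3
s_3 = Round(s_2, k_2) = 0x7C316F
s_4 = Round(s_3, k_3) = 0xF510CB
s_5 = Round(s_4, k_4) = 0x1C1FEB
s_6 = Round(s_5, k_5) = 0xF616D1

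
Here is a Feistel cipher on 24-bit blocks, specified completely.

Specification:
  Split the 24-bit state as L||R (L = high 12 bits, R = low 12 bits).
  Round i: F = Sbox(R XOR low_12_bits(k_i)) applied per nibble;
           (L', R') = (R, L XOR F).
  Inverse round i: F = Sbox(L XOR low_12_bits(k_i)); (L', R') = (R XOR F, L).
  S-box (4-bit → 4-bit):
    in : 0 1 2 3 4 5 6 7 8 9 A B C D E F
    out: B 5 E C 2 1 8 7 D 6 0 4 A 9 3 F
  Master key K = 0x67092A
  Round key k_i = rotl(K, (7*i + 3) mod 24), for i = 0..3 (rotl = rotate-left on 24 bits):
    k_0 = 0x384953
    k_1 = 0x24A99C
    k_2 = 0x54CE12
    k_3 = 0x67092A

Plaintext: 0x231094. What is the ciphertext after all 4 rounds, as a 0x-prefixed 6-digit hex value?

0x35E956

s_0 = plaintext = 0x231094
s_1 = Round(s_0, k_0) = 0x094496
s_2 = Round(s_1, k_1) = 0x496924
s_3 = Round(s_2, k_2) = 0x92435E
s_4 = Round(s_3, k_3) = 0x35E956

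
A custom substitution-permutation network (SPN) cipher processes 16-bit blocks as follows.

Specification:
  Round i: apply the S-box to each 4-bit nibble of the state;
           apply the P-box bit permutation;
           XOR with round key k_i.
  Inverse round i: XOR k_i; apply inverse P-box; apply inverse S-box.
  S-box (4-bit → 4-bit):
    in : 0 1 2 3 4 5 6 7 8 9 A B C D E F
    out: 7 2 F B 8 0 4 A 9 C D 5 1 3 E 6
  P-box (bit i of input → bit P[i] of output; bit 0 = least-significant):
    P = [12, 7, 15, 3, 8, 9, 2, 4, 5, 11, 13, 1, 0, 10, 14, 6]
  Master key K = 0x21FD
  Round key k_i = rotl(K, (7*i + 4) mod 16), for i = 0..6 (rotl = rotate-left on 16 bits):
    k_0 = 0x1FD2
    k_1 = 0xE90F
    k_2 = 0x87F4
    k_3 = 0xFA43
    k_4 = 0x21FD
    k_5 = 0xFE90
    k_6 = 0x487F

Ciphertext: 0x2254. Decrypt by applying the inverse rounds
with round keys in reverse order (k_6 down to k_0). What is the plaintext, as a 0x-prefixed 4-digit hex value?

0x7041

s_0 = ciphertext = 0x2254
s_1 = InvRound(s_0, k_6) = 0xB214
s_2 = InvRound(s_1, k_5) = 0xF161
s_3 = InvRound(s_2, k_4) = 0x6592
s_4 = InvRound(s_3, k_3) = 0x3130
s_5 = InvRound(s_4, k_2) = 0x76F0
s_6 = InvRound(s_5, k_1) = 0x3322
s_7 = InvRound(s_6, k_0) = 0x7041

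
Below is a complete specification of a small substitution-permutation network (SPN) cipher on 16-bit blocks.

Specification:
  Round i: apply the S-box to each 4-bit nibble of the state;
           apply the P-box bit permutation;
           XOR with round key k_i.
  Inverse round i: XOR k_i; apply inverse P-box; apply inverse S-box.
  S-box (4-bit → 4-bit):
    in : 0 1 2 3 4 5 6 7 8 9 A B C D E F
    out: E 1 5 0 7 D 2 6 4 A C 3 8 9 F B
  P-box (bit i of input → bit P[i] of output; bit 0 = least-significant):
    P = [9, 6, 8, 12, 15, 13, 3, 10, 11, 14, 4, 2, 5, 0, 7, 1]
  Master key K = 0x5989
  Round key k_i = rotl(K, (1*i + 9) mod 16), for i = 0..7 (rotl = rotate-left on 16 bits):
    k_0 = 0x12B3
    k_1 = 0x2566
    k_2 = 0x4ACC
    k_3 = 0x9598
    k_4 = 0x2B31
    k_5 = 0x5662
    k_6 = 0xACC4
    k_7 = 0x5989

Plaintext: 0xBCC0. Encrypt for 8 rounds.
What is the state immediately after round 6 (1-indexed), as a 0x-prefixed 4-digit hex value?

0xFB34

s_0 = plaintext = 0xBCC0
s_1 = Round(s_0, k_0) = 0x07D6
s_2 = Round(s_1, k_1) = 0xE1B5
s_3 = Round(s_2, k_2) = 0xF16F
s_4 = Round(s_3, k_3) = 0xAFFB
s_5 = Round(s_4, k_4) = 0xC5F7
s_6 = Round(s_5, k_5) = 0xFB34
s_7 = Round(s_6, k_6) = 0xE7A7
s_8 = Round(s_7, k_7) = 0x1C72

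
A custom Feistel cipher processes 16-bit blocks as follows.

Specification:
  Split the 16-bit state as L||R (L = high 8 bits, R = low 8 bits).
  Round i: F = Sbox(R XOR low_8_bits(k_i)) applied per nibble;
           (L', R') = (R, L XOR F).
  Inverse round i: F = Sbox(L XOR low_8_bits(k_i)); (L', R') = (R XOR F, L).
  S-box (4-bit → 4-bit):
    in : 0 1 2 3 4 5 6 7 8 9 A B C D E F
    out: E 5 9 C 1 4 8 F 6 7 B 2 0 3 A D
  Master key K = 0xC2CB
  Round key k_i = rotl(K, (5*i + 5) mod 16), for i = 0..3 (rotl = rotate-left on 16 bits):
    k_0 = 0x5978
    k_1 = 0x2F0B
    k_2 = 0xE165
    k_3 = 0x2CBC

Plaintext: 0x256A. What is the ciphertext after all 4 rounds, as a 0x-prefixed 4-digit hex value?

0xA2CF

s_0 = plaintext = 0x256A
s_1 = Round(s_0, k_0) = 0x6A7C
s_2 = Round(s_1, k_1) = 0x7C95
s_3 = Round(s_2, k_2) = 0x95A2
s_4 = Round(s_3, k_3) = 0xA2CF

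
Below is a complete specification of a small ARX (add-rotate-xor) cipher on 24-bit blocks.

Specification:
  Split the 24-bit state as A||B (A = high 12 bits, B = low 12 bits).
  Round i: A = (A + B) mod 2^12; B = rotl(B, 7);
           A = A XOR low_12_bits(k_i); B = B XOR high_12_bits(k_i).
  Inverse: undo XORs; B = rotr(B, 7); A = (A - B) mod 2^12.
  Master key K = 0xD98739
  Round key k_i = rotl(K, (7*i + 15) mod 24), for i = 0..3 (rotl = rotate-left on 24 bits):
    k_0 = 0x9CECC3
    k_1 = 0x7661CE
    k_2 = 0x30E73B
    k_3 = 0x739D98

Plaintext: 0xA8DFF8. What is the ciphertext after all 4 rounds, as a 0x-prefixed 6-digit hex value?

s_0 = plaintext = 0xA8DFF8
s_1 = Round(s_0, k_0) = 0x6465B1
s_2 = Round(s_1, k_1) = 0xA39FCB
s_3 = Round(s_2, k_2) = 0xD3F6F0
s_4 = Round(s_3, k_3) = 0x9B7F0E

0x9B7F0E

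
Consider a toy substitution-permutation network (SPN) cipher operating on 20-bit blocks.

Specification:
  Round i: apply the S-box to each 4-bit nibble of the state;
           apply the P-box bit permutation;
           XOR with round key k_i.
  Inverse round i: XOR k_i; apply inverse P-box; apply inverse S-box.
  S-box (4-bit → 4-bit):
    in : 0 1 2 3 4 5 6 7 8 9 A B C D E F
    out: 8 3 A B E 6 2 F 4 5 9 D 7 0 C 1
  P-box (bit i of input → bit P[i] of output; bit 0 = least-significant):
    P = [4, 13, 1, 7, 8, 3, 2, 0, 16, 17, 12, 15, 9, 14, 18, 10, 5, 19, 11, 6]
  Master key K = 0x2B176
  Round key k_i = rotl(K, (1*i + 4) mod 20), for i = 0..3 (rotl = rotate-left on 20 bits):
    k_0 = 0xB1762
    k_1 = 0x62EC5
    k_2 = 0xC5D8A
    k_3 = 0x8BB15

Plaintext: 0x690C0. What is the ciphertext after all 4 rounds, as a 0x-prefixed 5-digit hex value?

s_0 = plaintext = 0x690C0
s_1 = Round(s_0, k_0) = 0x794EE
s_2 = Round(s_1, k_1) = 0x8B422
s_3 = Round(s_2, k_2) = 0xAE303
s_4 = Round(s_3, k_3) = 0xF1FE4

0xF1FE4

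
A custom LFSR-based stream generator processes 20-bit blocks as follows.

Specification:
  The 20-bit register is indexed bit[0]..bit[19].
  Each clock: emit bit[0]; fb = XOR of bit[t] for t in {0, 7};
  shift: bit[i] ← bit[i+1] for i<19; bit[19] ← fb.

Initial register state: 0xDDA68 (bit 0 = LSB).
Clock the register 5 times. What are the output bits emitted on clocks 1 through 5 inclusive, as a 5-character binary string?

00010

reg_0 = 0xDDA68
clock 1: out=0, reg = 0x6ED34
clock 2: out=0, reg = 0x3769A
clock 3: out=0, reg = 0x9BB4D
clock 4: out=1, reg = 0xCDDA6
clock 5: out=0, reg = 0xE6ED3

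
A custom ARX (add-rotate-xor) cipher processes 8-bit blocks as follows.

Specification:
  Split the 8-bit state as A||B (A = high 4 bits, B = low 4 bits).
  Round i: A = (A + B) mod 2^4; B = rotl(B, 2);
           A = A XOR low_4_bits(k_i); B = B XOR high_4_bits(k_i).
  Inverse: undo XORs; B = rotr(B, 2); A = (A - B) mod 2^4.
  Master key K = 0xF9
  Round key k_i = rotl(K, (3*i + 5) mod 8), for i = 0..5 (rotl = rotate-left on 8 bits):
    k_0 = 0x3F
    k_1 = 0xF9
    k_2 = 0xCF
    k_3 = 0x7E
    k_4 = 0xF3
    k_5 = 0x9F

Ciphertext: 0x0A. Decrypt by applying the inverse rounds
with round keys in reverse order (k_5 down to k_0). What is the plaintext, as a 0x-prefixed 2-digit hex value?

s_0 = ciphertext = 0x0A
s_1 = InvRound(s_0, k_5) = 0x3C
s_2 = InvRound(s_1, k_4) = 0x4C
s_3 = InvRound(s_2, k_3) = 0xCE
s_4 = InvRound(s_3, k_2) = 0xB8
s_5 = InvRound(s_4, k_1) = 0x5D
s_6 = InvRound(s_5, k_0) = 0xFB

0xFB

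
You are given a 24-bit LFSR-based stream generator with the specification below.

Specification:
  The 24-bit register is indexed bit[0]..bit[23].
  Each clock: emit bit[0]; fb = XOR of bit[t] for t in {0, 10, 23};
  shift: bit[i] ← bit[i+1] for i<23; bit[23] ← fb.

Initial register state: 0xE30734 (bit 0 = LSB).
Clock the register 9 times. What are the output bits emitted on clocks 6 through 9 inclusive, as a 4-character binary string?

1001

reg_0 = 0xE30734
clock 1: out=0, reg = 0x71839A
clock 2: out=0, reg = 0x38C1CD
clock 3: out=1, reg = 0x9C60E6
clock 4: out=0, reg = 0xCE3073
clock 5: out=1, reg = 0x671839
clock 6: out=1, reg = 0xB38C1C
clock 7: out=0, reg = 0x59C60E
clock 8: out=0, reg = 0xACE307
clock 9: out=1, reg = 0x567183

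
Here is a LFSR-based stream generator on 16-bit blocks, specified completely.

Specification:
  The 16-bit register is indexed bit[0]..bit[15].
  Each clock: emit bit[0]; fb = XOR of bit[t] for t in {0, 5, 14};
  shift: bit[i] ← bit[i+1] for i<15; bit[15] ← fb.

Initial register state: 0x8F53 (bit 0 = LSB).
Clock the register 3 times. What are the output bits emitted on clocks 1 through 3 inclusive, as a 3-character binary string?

110

reg_0 = 0x8F53
clock 1: out=1, reg = 0xC7A9
clock 2: out=1, reg = 0xE3D4
clock 3: out=0, reg = 0xF1EA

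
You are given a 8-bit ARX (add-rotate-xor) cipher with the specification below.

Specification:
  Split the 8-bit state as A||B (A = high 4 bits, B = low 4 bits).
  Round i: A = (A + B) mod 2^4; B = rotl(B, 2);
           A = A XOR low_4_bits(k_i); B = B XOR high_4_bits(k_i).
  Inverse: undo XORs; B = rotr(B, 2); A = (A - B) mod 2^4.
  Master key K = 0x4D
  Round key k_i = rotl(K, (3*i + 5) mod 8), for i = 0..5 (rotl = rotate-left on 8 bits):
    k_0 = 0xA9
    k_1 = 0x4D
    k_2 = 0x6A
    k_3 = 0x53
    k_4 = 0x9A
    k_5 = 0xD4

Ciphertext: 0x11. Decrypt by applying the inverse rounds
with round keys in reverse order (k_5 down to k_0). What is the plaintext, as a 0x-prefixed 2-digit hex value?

0xA8

s_0 = ciphertext = 0x11
s_1 = InvRound(s_0, k_5) = 0x23
s_2 = InvRound(s_1, k_4) = 0xEA
s_3 = InvRound(s_2, k_3) = 0xEF
s_4 = InvRound(s_3, k_2) = 0xE6
s_5 = InvRound(s_4, k_1) = 0xB8
s_6 = InvRound(s_5, k_0) = 0xA8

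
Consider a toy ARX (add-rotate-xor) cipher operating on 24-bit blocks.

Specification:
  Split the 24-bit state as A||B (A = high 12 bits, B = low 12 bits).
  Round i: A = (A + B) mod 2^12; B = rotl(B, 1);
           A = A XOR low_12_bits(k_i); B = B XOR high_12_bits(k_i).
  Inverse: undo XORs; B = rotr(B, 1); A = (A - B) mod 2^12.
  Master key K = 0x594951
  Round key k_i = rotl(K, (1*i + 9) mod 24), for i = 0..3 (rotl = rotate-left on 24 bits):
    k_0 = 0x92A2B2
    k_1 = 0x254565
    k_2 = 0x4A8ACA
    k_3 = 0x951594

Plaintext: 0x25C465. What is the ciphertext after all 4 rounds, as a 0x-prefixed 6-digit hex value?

0x014651

s_0 = plaintext = 0x25C465
s_1 = Round(s_0, k_0) = 0x4731E0
s_2 = Round(s_1, k_1) = 0x336194
s_3 = Round(s_2, k_2) = 0xE00780
s_4 = Round(s_3, k_3) = 0x014651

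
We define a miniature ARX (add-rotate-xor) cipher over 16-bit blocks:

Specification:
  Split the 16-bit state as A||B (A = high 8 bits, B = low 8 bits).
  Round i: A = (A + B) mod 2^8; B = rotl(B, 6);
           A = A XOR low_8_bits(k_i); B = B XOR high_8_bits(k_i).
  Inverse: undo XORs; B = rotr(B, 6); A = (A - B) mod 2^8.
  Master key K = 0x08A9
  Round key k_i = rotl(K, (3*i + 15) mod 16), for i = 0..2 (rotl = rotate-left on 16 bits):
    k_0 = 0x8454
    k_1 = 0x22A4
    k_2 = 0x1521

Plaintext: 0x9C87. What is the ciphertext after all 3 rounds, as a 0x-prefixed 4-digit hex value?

0xD2CB

s_0 = plaintext = 0x9C87
s_1 = Round(s_0, k_0) = 0x7765
s_2 = Round(s_1, k_1) = 0x787B
s_3 = Round(s_2, k_2) = 0xD2CB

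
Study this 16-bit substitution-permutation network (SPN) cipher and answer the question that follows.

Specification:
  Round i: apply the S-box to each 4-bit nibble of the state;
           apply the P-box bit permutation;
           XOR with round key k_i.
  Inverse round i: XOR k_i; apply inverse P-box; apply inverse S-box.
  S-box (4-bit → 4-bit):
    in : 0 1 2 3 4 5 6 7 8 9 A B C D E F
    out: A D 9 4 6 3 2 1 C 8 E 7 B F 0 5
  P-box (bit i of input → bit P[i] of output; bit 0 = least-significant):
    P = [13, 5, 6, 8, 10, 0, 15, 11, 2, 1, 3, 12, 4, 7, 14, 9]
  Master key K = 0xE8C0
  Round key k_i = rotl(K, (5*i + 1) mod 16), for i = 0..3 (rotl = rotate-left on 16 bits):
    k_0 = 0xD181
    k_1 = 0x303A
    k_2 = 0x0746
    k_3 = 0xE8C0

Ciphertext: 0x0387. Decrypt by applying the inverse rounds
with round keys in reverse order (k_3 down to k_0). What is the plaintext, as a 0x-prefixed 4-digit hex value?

0x5F1B

s_0 = ciphertext = 0x0387
s_1 = InvRound(s_0, k_3) = 0x85A1
s_2 = InvRound(s_1, k_2) = 0x0544
s_3 = InvRound(s_2, k_1) = 0x7D7D
s_4 = InvRound(s_3, k_0) = 0x5F1B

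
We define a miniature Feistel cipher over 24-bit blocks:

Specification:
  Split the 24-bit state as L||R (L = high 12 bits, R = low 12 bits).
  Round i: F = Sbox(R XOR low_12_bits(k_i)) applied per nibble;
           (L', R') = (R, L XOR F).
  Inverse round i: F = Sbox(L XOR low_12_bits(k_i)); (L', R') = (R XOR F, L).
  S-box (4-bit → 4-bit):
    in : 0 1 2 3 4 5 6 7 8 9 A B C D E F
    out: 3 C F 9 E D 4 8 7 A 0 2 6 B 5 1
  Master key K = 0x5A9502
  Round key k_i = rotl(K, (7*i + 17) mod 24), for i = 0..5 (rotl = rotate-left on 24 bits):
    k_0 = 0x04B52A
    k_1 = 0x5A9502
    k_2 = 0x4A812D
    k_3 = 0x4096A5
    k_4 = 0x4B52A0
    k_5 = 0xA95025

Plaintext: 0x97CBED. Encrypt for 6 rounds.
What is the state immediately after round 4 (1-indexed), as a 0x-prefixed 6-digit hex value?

0xF2AB58

s_0 = plaintext = 0x97CBED
s_1 = Round(s_0, k_0) = 0xBEDC14
s_2 = Round(s_1, k_1) = 0xC14129
s_3 = Round(s_2, k_2) = 0x129F2A
s_4 = Round(s_3, k_3) = 0xF2AB58
s_5 = Round(s_4, k_4) = 0xB5853D
s_6 = Round(s_5, k_5) = 0x53D69F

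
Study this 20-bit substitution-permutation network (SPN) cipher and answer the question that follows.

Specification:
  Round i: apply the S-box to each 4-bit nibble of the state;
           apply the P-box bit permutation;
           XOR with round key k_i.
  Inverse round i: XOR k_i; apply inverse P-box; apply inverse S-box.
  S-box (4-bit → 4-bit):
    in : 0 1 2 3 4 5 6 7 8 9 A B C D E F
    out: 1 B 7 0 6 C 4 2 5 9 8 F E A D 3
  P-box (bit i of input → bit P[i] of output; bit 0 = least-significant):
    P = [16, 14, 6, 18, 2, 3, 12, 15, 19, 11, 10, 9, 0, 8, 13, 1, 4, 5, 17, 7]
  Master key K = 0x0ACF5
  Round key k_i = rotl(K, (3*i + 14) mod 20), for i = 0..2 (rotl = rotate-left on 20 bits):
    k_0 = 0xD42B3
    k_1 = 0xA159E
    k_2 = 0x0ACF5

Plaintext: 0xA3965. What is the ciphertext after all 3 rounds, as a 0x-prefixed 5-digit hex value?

0x2FA89

s_0 = plaintext = 0xA3965
s_1 = Round(s_0, k_0) = 0x15073
s_2 = Round(s_1, k_1) = 0x23524
s_3 = Round(s_2, k_2) = 0x2FA89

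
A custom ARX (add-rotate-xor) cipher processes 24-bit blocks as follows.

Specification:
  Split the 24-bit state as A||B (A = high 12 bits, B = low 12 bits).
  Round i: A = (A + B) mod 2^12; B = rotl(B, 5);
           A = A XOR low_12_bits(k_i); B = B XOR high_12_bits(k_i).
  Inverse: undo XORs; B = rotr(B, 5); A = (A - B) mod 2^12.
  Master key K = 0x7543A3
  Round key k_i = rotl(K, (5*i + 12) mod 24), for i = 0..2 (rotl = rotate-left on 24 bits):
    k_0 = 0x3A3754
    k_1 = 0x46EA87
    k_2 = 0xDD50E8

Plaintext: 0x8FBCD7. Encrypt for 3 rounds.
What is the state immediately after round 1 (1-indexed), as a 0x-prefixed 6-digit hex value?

s_0 = plaintext = 0x8FBCD7
s_1 = Round(s_0, k_0) = 0x28695A
s_2 = Round(s_1, k_1) = 0x167F3C
s_3 = Round(s_2, k_2) = 0x04BA4B

0x28695A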